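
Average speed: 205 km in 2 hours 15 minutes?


91.1 km/h

Distance: 205 km
Time: 2h 15m = 135 min = 135/60 = 9/4 hours
Speed = 205 ÷ (9/4) = 205 × 4 / 9 = 820/9 ≈ 91.1 km/h


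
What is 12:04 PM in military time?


Input: 12:04 PM
12 PM → 12 (noon)

12:04


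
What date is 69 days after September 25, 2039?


Start: September 25, 2039
Add 69 days
September 25 → October 1: 30 - 25 + 1 = 6 days (69 - 6 = 63 left)
October 1 → November 1: 31 - 1 + 1 = 31 days (63 - 31 = 32 left)
November 1 → December 1: 30 - 1 + 1 = 30 days (32 - 30 = 2 left)
December 1 + 2 = December 3, 2039

December 3, 2039


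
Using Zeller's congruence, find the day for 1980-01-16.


Zeller's congruence:
q=16, m=13, k=79, j=19
h = (16 + ⌊13×14/5⌋ + 79 + ⌊79/4⌋ + ⌊19/4⌋ - 2×19) mod 7
= (16 + 36 + 79 + 19 + 4 - 38) mod 7
= 116 mod 7 = 4
h=4 → Wednesday

Wednesday


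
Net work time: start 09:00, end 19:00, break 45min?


Total time = (19×60+0) - (9×60+0)
= 1140 - 540 = 600 min
Minus break: 600 - 45 = 555 min
= 9h 15m

9h 15m (555 minutes)


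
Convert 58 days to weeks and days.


Weeks: 58 ÷ 7 = 8 remainder 2

8 weeks 2 days


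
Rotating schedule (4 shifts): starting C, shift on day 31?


Shifts: A, B, C, D
Start: C (index 2)
Day 31: (2 + 31 - 1) mod 4
= 32 mod 4
= 0
Index 0 → shift A

Shift A


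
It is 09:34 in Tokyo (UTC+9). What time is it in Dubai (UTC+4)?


04:34

Time difference = UTC+4 - UTC+9 = -5 hours
New hour = (9 -5) mod 24
= 4 mod 24 = 4
Minutes unchanged → 04:34


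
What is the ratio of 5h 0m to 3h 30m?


Duration 1: 300 minutes
Duration 2: 210 minutes
Ratio = 300:210
GCD = 30
Simplified = 10:7
As a decimal: 10/7 ≈ 1.43

10:7 (1.43)


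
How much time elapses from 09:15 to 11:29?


End time in minutes: 11×60 + 29 = 689
Start time in minutes: 9×60 + 15 = 555
Difference = 689 - 555 = 134 minutes
= 2 hours 14 minutes

2h 14m


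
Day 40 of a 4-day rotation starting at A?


Shift D

Shifts: A, B, C, D
Start: A (index 0)
Day 40: (0 + 40 - 1) mod 4
= 39 mod 4
= 3
Index 3 → shift D


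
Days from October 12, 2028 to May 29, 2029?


From October 12, 2028 to May 29, 2029
Rest of October 2028: 31 - 12 = 19
Full months: November 30, December 31, January 31, February 2029 28, March 31, April 30
Days into May 2029: 29
Total = 19 + 30 + 31 + 31 + 28 + 31 + 30 + 29 = 229 days

229 days


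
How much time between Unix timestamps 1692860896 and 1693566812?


705916 seconds (196.1 hours / 8.17 days)

Difference = 1693566812 - 1692860896 = 705916 seconds
In hours: 705916 / 3600 ≈ 196.1
In days: 705916 / 86400 ≈ 8.17


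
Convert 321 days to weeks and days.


Weeks: 321 ÷ 7 = 45 remainder 6

45 weeks 6 days


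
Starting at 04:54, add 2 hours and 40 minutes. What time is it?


Start: 294 minutes from midnight
Add: 160 minutes
Total: 454 minutes
Hours: 454 ÷ 60 = 7 remainder 34

07:34


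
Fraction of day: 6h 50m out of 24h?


Total minutes: 6×60 + 50 = 410
Day = 24×60 = 1440 minutes
Fraction = 410/1440 ≈ 0.2847
As a percentage: 410/1440 × 100 ≈ 28.47%

0.2847 (28.47%)


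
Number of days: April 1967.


Month: April (month 4)
April has 30 days

30 days


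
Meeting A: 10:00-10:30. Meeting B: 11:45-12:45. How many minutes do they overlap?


0 minutes

Meeting A: 600-630 (in minutes from midnight)
Meeting B: 705-765
Overlap start = max(600, 705) = 705
Overlap end = min(630, 765) = 630
Overlap = max(0, 630 - 705) = 0 min


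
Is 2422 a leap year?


No

Rules: divisible by 4 AND (not by 100 OR by 400)
2422 ÷ 4 = 605 remainder 2 → not divisible by 4
Not divisible by 4 → not a leap year


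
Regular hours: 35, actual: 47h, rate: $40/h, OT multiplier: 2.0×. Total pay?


$2360.00

Regular: 35h × $40 = $1400.00
Overtime: 47 - 35 = 12h
OT pay: 12h × $40 × 2.0 = $960.00
Total = $1400.00 + $960.00 = $2360.00


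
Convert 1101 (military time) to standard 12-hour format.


Hour: 11
11 < 12 → AM

11:01 AM


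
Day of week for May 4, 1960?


Wednesday

Zeller's congruence:
q=4, m=5, k=60, j=19
h = (4 + ⌊13×6/5⌋ + 60 + ⌊60/4⌋ + ⌊19/4⌋ - 2×19) mod 7
= (4 + 15 + 60 + 15 + 4 - 38) mod 7
= 60 mod 7 = 4
h=4 → Wednesday


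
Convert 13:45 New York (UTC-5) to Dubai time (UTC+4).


22:45

Time difference = UTC+4 - UTC-5 = +9 hours
New hour = (13 + 9) mod 24
= 22 mod 24 = 22
Minutes unchanged → 22:45


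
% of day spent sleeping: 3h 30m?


Time: 210 minutes
Day: 1440 minutes
Percentage = (210/1440) × 100 ≈ 14.6%

14.6%


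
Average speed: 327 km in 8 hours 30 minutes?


Distance: 327 km
Time: 8h 30m = 510 min = 510/60 = 17/2 hours
Speed = 327 ÷ (17/2) = 327 × 2 / 17 = 654/17 ≈ 38.5 km/h

38.5 km/h


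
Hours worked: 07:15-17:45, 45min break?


Total time = (17×60+45) - (7×60+15)
= 1065 - 435 = 630 min
Minus break: 630 - 45 = 585 min
= 9h 45m

9h 45m (585 minutes)


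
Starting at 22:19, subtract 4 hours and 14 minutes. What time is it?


Start: 1339 minutes from midnight
Subtract: 254 minutes
Remaining: 1339 - 254 = 1085
Hours: 18, Minutes: 5

18:05


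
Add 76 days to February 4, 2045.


April 21, 2045

Start: February 4, 2045
Add 76 days
February 4 → March 1: 28 - 4 + 1 = 25 days (76 - 25 = 51 left)
March 1 → April 1: 31 - 1 + 1 = 31 days (51 - 31 = 20 left)
April 1 + 20 = April 21, 2045


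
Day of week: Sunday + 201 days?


Start: Sunday (index 6)
(6 + 201) mod 7
= 207 mod 7
= 4
Index 4 → Friday

Friday


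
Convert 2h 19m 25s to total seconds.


Hours: 2 × 3600 = 7200
Minutes: 19 × 60 = 1140
Seconds: 25
Total = 7200 + 1140 + 25 = 8365

8365 seconds


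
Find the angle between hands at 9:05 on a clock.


117.5°

Hour hand = 9×30 + 5×0.5 = 272.5°
Minute hand = 5×6 = 30°
Difference = |272.5 - 30| = 242.5°
Since > 180°: 360 - 242.5 = 117.5°


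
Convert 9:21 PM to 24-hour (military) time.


Input: 9:21 PM
PM: 9 + 12 = 21

21:21


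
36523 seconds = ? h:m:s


Hours: 36523 ÷ 3600 = 10 remainder 523
Minutes: 523 ÷ 60 = 8 remainder 43
Seconds: 43

10h 8m 43s


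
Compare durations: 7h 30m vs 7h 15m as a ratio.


30:29 (1.03)

Duration 1: 450 minutes
Duration 2: 435 minutes
Ratio = 450:435
GCD = 15
Simplified = 30:29
As a decimal: 30/29 ≈ 1.03


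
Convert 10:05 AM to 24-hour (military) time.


Input: 10:05 AM
AM hour stays: 10

10:05


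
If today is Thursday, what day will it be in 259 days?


Start: Thursday (index 3)
(3 + 259) mod 7
= 262 mod 7
= 3
Index 3 → Thursday

Thursday


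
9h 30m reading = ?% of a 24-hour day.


Time: 570 minutes
Day: 1440 minutes
Percentage = (570/1440) × 100 ≈ 39.6%

39.6%


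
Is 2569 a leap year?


Rules: divisible by 4 AND (not by 100 OR by 400)
2569 ÷ 4 = 642 remainder 1 → not divisible by 4
Not divisible by 4 → not a leap year

No


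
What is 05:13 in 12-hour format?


Hour: 5
5 < 12 → AM

5:13 AM


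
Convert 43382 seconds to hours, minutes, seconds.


Hours: 43382 ÷ 3600 = 12 remainder 182
Minutes: 182 ÷ 60 = 3 remainder 2
Seconds: 2

12h 3m 2s


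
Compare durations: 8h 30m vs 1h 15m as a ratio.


Duration 1: 510 minutes
Duration 2: 75 minutes
Ratio = 510:75
GCD = 15
Simplified = 34:5
As a decimal: 34/5 = 6.80

34:5 (6.80)


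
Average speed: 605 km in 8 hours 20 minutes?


72.6 km/h

Distance: 605 km
Time: 8h 20m = 500 min = 500/60 = 25/3 hours
Speed = 605 ÷ (25/3) = 605 × 3 / 25 = 1815/25 = 72.6 km/h


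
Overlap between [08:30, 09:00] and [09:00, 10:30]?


Meeting A: 510-540 (in minutes from midnight)
Meeting B: 540-630
Overlap start = max(510, 540) = 540
Overlap end = min(540, 630) = 540
Overlap = max(0, 540 - 540) = 0 min

0 minutes


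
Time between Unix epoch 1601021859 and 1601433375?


411516 seconds (114.3 hours / 4.76 days)

Difference = 1601433375 - 1601021859 = 411516 seconds
In hours: 411516 / 3600 ≈ 114.3
In days: 411516 / 86400 ≈ 4.76


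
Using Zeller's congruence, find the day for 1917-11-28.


Wednesday

Zeller's congruence:
q=28, m=11, k=17, j=19
h = (28 + ⌊13×12/5⌋ + 17 + ⌊17/4⌋ + ⌊19/4⌋ - 2×19) mod 7
= (28 + 31 + 17 + 4 + 4 - 38) mod 7
= 46 mod 7 = 4
h=4 → Wednesday


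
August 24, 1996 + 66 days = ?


October 29, 1996

Start: August 24, 1996
Add 66 days
August 24 → September 1: 31 - 24 + 1 = 8 days (66 - 8 = 58 left)
September 1 → October 1: 30 - 1 + 1 = 30 days (58 - 30 = 28 left)
October 1 + 28 = October 29, 1996


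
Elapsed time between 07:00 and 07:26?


0h 26m

End time in minutes: 7×60 + 26 = 446
Start time in minutes: 7×60 + 0 = 420
Difference = 446 - 420 = 26 minutes
= 0 hours 26 minutes


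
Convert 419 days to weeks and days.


Weeks: 419 ÷ 7 = 59 remainder 6

59 weeks 6 days


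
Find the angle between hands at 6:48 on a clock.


84.0°

Hour hand = 6×30 + 48×0.5 = 204.0°
Minute hand = 48×6 = 288°
Difference = |204.0 - 288| = 84.0°


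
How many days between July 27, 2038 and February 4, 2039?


192 days

From July 27, 2038 to February 4, 2039
Rest of July 2038: 31 - 27 = 4
Full months: August 31, September 30, October 31, November 30, December 31, January 31
Days into February 2039: 4
Total = 4 + 31 + 30 + 31 + 30 + 31 + 31 + 4 = 192 days


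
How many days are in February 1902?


Month: February (month 2)
February: 28 or 29 (leap year)
1902 leap year? No

28 days


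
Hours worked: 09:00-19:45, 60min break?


9h 45m (585 minutes)

Total time = (19×60+45) - (9×60+0)
= 1185 - 540 = 645 min
Minus break: 645 - 60 = 585 min
= 9h 45m


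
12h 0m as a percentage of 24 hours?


0.5000 (50.00%)

Total minutes: 12×60 + 0 = 720
Day = 24×60 = 1440 minutes
Fraction = 720/1440 = 0.5000
As a percentage: 720/1440 × 100 = 50.00%


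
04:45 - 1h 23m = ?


03:22

Start: 285 minutes from midnight
Subtract: 83 minutes
Remaining: 285 - 83 = 202
Hours: 3, Minutes: 22


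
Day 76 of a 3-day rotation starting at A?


Shift A

Shifts: A, B, C
Start: A (index 0)
Day 76: (0 + 76 - 1) mod 3
= 75 mod 3
= 0
Index 0 → shift A


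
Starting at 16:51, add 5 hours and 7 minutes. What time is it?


21:58

Start: 1011 minutes from midnight
Add: 307 minutes
Total: 1318 minutes
Hours: 1318 ÷ 60 = 21 remainder 58


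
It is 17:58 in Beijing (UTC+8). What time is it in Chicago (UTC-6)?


03:58

Time difference = UTC-6 - UTC+8 = -14 hours
New hour = (17 -14) mod 24
= 3 mod 24 = 3
Minutes unchanged → 03:58


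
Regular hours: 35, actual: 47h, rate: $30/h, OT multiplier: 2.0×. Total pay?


$1770.00

Regular: 35h × $30 = $1050.00
Overtime: 47 - 35 = 12h
OT pay: 12h × $30 × 2.0 = $720.00
Total = $1050.00 + $720.00 = $1770.00


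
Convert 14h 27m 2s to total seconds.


Hours: 14 × 3600 = 50400
Minutes: 27 × 60 = 1620
Seconds: 2
Total = 50400 + 1620 + 2 = 52022

52022 seconds


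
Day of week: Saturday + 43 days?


Start: Saturday (index 5)
(5 + 43) mod 7
= 48 mod 7
= 6
Index 6 → Sunday

Sunday


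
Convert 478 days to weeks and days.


Weeks: 478 ÷ 7 = 68 remainder 2

68 weeks 2 days


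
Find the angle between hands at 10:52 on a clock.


Hour hand = 10×30 + 52×0.5 = 326.0°
Minute hand = 52×6 = 312°
Difference = |326.0 - 312| = 14.0°

14.0°


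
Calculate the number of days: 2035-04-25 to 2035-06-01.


37 days

From April 25, 2035 to June 1, 2035
Rest of April 2035: 30 - 25 = 5
Full months: May 31
Days into June 2035: 1
Total = 5 + 31 + 1 = 37 days


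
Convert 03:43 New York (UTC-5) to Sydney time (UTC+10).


Time difference = UTC+10 - UTC-5 = +15 hours
New hour = (3 + 15) mod 24
= 18 mod 24 = 18
Minutes unchanged → 18:43

18:43


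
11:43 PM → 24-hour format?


23:43

Input: 11:43 PM
PM: 11 + 12 = 23


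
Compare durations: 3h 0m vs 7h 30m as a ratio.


2:5 (0.40)

Duration 1: 180 minutes
Duration 2: 450 minutes
Ratio = 180:450
GCD = 90
Simplified = 2:5
As a decimal: 2/5 = 0.40


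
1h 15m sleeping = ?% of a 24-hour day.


Time: 75 minutes
Day: 1440 minutes
Percentage = (75/1440) × 100 ≈ 5.2%

5.2%


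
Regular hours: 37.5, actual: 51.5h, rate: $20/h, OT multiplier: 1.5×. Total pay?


$1170.00

Regular: 37.5h × $20 = $750.00
Overtime: 51.5 - 37.5 = 14.0h
OT pay: 14.0h × $20 × 1.5 = $420.00
Total = $750.00 + $420.00 = $1170.00


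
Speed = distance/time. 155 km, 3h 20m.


46.5 km/h

Distance: 155 km
Time: 3h 20m = 200 min = 200/60 = 10/3 hours
Speed = 155 ÷ (10/3) = 155 × 3 / 10 = 465/10 = 46.5 km/h


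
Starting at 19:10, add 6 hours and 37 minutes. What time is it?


Start: 1150 minutes from midnight
Add: 397 minutes
Total: 1547 minutes
Hours: 1547 ÷ 60 = 25 remainder 47
25 ≥ 24 → 25 - 24 = 1 (next day)

01:47 (next day)


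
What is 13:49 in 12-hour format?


Hour: 13
13 - 12 = 1 → PM

1:49 PM


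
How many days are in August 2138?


31 days

Month: August (month 8)
August has 31 days


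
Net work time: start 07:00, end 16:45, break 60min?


8h 45m (525 minutes)

Total time = (16×60+45) - (7×60+0)
= 1005 - 420 = 585 min
Minus break: 585 - 60 = 525 min
= 8h 45m


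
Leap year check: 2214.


Rules: divisible by 4 AND (not by 100 OR by 400)
2214 ÷ 4 = 553 remainder 2 → not divisible by 4
Not divisible by 4 → not a leap year

No


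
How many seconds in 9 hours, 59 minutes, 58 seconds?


Hours: 9 × 3600 = 32400
Minutes: 59 × 60 = 3540
Seconds: 58
Total = 32400 + 3540 + 58 = 35998

35998 seconds


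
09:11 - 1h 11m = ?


08:00

Start: 551 minutes from midnight
Subtract: 71 minutes
Remaining: 551 - 71 = 480
Hours: 8, Minutes: 0


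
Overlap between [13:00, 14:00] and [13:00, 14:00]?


60 minutes

Meeting A: 780-840 (in minutes from midnight)
Meeting B: 780-840
Overlap start = max(780, 780) = 780
Overlap end = min(840, 840) = 840
Overlap = max(0, 840 - 780) = 60 min


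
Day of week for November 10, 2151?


Wednesday

Zeller's congruence:
q=10, m=11, k=51, j=21
h = (10 + ⌊13×12/5⌋ + 51 + ⌊51/4⌋ + ⌊21/4⌋ - 2×21) mod 7
= (10 + 31 + 51 + 12 + 5 - 42) mod 7
= 67 mod 7 = 4
h=4 → Wednesday


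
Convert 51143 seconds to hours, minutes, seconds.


14h 12m 23s

Hours: 51143 ÷ 3600 = 14 remainder 743
Minutes: 743 ÷ 60 = 12 remainder 23
Seconds: 23


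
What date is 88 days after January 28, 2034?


April 26, 2034

Start: January 28, 2034
Add 88 days
January 28 → February 1: 31 - 28 + 1 = 4 days (88 - 4 = 84 left)
February 1 → March 1: 28 - 1 + 1 = 28 days (84 - 28 = 56 left)
March 1 → April 1: 31 - 1 + 1 = 31 days (56 - 31 = 25 left)
April 1 + 25 = April 26, 2034


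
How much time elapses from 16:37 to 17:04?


End time in minutes: 17×60 + 4 = 1024
Start time in minutes: 16×60 + 37 = 997
Difference = 1024 - 997 = 27 minutes
= 0 hours 27 minutes

0h 27m


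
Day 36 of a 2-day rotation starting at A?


Shift B

Shifts: A, B
Start: A (index 0)
Day 36: (0 + 36 - 1) mod 2
= 35 mod 2
= 1
Index 1 → shift B


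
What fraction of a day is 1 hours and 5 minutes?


0.0451 (4.51%)

Total minutes: 1×60 + 5 = 65
Day = 24×60 = 1440 minutes
Fraction = 65/1440 ≈ 0.0451
As a percentage: 65/1440 × 100 ≈ 4.51%


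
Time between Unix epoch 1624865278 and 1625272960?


Difference = 1625272960 - 1624865278 = 407682 seconds
In hours: 407682 / 3600 ≈ 113.2
In days: 407682 / 86400 ≈ 4.72

407682 seconds (113.2 hours / 4.72 days)


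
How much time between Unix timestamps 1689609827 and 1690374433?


764606 seconds (212.4 hours / 8.85 days)

Difference = 1690374433 - 1689609827 = 764606 seconds
In hours: 764606 / 3600 ≈ 212.4
In days: 764606 / 86400 ≈ 8.85


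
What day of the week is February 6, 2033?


Sunday

Zeller's congruence:
q=6, m=14, k=32, j=20
h = (6 + ⌊13×15/5⌋ + 32 + ⌊32/4⌋ + ⌊20/4⌋ - 2×20) mod 7
= (6 + 39 + 32 + 8 + 5 - 40) mod 7
= 50 mod 7 = 1
h=1 → Sunday


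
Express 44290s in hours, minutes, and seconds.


Hours: 44290 ÷ 3600 = 12 remainder 1090
Minutes: 1090 ÷ 60 = 18 remainder 10
Seconds: 10

12h 18m 10s


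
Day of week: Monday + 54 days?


Saturday

Start: Monday (index 0)
(0 + 54) mod 7
= 54 mod 7
= 5
Index 5 → Saturday


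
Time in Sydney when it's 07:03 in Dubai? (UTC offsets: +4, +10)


13:03

Time difference = UTC+10 - UTC+4 = +6 hours
New hour = (7 + 6) mod 24
= 13 mod 24 = 13
Minutes unchanged → 13:03


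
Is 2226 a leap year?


No

Rules: divisible by 4 AND (not by 100 OR by 400)
2226 ÷ 4 = 556 remainder 2 → not divisible by 4
Not divisible by 4 → not a leap year


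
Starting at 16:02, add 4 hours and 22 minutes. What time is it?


Start: 962 minutes from midnight
Add: 262 minutes
Total: 1224 minutes
Hours: 1224 ÷ 60 = 20 remainder 24

20:24


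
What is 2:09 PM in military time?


14:09

Input: 2:09 PM
PM: 2 + 12 = 14


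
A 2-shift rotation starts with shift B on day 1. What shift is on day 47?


Shifts: A, B
Start: B (index 1)
Day 47: (1 + 47 - 1) mod 2
= 47 mod 2
= 1
Index 1 → shift B

Shift B


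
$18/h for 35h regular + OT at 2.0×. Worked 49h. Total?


$1134.00

Regular: 35h × $18 = $630.00
Overtime: 49 - 35 = 14h
OT pay: 14h × $18 × 2.0 = $504.00
Total = $630.00 + $504.00 = $1134.00


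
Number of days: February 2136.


29 days

Month: February (month 2)
February: 28 or 29 (leap year)
2136 leap year? Yes


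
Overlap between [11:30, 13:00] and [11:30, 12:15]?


45 minutes

Meeting A: 690-780 (in minutes from midnight)
Meeting B: 690-735
Overlap start = max(690, 690) = 690
Overlap end = min(780, 735) = 735
Overlap = max(0, 735 - 690) = 45 min


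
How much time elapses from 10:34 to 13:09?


2h 35m

End time in minutes: 13×60 + 9 = 789
Start time in minutes: 10×60 + 34 = 634
Difference = 789 - 634 = 155 minutes
= 2 hours 35 minutes


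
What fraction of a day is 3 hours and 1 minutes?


0.1257 (12.57%)

Total minutes: 3×60 + 1 = 181
Day = 24×60 = 1440 minutes
Fraction = 181/1440 ≈ 0.1257
As a percentage: 181/1440 × 100 ≈ 12.57%


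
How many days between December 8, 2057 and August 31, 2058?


266 days

From December 8, 2057 to August 31, 2058
Rest of December 2057: 31 - 8 = 23
Full months: January 31, February 2058 28, March 31, April 30, May 31, June 30, July 31
Days into August 2058: 31
Total = 23 + 31 + 28 + 31 + 30 + 31 + 30 + 31 + 31 = 266 days


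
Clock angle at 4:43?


116.5°

Hour hand = 4×30 + 43×0.5 = 141.5°
Minute hand = 43×6 = 258°
Difference = |141.5 - 258| = 116.5°


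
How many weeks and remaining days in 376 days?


53 weeks 5 days

Weeks: 376 ÷ 7 = 53 remainder 5


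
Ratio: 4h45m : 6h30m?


Duration 1: 285 minutes
Duration 2: 390 minutes
Ratio = 285:390
GCD = 15
Simplified = 19:26
As a decimal: 19/26 ≈ 0.73

19:26 (0.73)


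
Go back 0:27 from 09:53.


Start: 593 minutes from midnight
Subtract: 27 minutes
Remaining: 593 - 27 = 566
Hours: 9, Minutes: 26

09:26


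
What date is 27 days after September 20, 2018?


October 17, 2018

Start: September 20, 2018
Add 27 days
September 20 → October 1: 30 - 20 + 1 = 11 days (27 - 11 = 16 left)
October 1 + 16 = October 17, 2018


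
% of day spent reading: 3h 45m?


Time: 225 minutes
Day: 1440 minutes
Percentage = (225/1440) × 100 ≈ 15.6%

15.6%


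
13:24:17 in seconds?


48257 seconds

Hours: 13 × 3600 = 46800
Minutes: 24 × 60 = 1440
Seconds: 17
Total = 46800 + 1440 + 17 = 48257


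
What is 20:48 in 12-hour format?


Hour: 20
20 - 12 = 8 → PM

8:48 PM


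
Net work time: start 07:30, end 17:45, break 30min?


9h 45m (585 minutes)

Total time = (17×60+45) - (7×60+30)
= 1065 - 450 = 615 min
Minus break: 615 - 30 = 585 min
= 9h 45m


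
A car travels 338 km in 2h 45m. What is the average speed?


122.9 km/h

Distance: 338 km
Time: 2h 45m = 165 min = 165/60 = 11/4 hours
Speed = 338 ÷ (11/4) = 338 × 4 / 11 = 1352/11 ≈ 122.9 km/h


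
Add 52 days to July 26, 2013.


September 16, 2013

Start: July 26, 2013
Add 52 days
July 26 → August 1: 31 - 26 + 1 = 6 days (52 - 6 = 46 left)
August 1 → September 1: 31 - 1 + 1 = 31 days (46 - 31 = 15 left)
September 1 + 15 = September 16, 2013


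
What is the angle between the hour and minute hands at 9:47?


Hour hand = 9×30 + 47×0.5 = 293.5°
Minute hand = 47×6 = 282°
Difference = |293.5 - 282| = 11.5°

11.5°


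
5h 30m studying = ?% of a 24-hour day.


22.9%

Time: 330 minutes
Day: 1440 minutes
Percentage = (330/1440) × 100 ≈ 22.9%


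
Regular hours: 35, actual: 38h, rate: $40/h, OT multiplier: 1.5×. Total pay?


$1580.00

Regular: 35h × $40 = $1400.00
Overtime: 38 - 35 = 3h
OT pay: 3h × $40 × 1.5 = $180.00
Total = $1400.00 + $180.00 = $1580.00


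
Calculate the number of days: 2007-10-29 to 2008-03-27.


150 days

From October 29, 2007 to March 27, 2008
Rest of October 2007: 31 - 29 = 2
Full months: November 30, December 31, January 31, February 2008 29
Days into March 2008: 27
Total = 2 + 30 + 31 + 31 + 29 + 27 = 150 days


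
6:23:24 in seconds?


Hours: 6 × 3600 = 21600
Minutes: 23 × 60 = 1380
Seconds: 24
Total = 21600 + 1380 + 24 = 23004

23004 seconds


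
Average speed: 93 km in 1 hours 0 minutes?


93.0 km/h

Distance: 93 km
Time: 1 hours
Speed = 93 / 1 = 93.0 km/h


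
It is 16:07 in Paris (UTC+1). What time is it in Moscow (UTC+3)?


Time difference = UTC+3 - UTC+1 = +2 hours
New hour = (16 + 2) mod 24
= 18 mod 24 = 18
Minutes unchanged → 18:07

18:07


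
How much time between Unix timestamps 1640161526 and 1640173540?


Difference = 1640173540 - 1640161526 = 12014 seconds
In hours: 12014 / 3600 ≈ 3.3
In days: 12014 / 86400 ≈ 0.14

12014 seconds (3.3 hours / 0.14 days)


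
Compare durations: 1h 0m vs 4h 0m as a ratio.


Duration 1: 60 minutes
Duration 2: 240 minutes
Ratio = 60:240
GCD = 60
Simplified = 1:4
As a decimal: 1/4 = 0.25

1:4 (0.25)


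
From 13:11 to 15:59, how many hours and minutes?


End time in minutes: 15×60 + 59 = 959
Start time in minutes: 13×60 + 11 = 791
Difference = 959 - 791 = 168 minutes
= 2 hours 48 minutes

2h 48m


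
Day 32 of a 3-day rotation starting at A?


Shift B

Shifts: A, B, C
Start: A (index 0)
Day 32: (0 + 32 - 1) mod 3
= 31 mod 3
= 1
Index 1 → shift B


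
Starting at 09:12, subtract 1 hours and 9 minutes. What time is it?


Start: 552 minutes from midnight
Subtract: 69 minutes
Remaining: 552 - 69 = 483
Hours: 8, Minutes: 3

08:03


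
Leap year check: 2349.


Rules: divisible by 4 AND (not by 100 OR by 400)
2349 ÷ 4 = 587 remainder 1 → not divisible by 4
Not divisible by 4 → not a leap year

No


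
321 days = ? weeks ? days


Weeks: 321 ÷ 7 = 45 remainder 6

45 weeks 6 days


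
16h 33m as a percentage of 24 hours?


0.6896 (68.96%)

Total minutes: 16×60 + 33 = 993
Day = 24×60 = 1440 minutes
Fraction = 993/1440 ≈ 0.6896
As a percentage: 993/1440 × 100 ≈ 68.96%


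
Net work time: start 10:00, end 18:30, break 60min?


7h 30m (450 minutes)

Total time = (18×60+30) - (10×60+0)
= 1110 - 600 = 510 min
Minus break: 510 - 60 = 450 min
= 7h 30m


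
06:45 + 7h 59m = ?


14:44

Start: 405 minutes from midnight
Add: 479 minutes
Total: 884 minutes
Hours: 884 ÷ 60 = 14 remainder 44


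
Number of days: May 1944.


31 days

Month: May (month 5)
May has 31 days


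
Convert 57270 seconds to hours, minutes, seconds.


Hours: 57270 ÷ 3600 = 15 remainder 3270
Minutes: 3270 ÷ 60 = 54 remainder 30
Seconds: 30

15h 54m 30s


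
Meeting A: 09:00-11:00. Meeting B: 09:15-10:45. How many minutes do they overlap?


90 minutes

Meeting A: 540-660 (in minutes from midnight)
Meeting B: 555-645
Overlap start = max(540, 555) = 555
Overlap end = min(660, 645) = 645
Overlap = max(0, 645 - 555) = 90 min


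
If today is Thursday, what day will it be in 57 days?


Start: Thursday (index 3)
(3 + 57) mod 7
= 60 mod 7
= 4
Index 4 → Friday

Friday


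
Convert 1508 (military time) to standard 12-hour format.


3:08 PM

Hour: 15
15 - 12 = 3 → PM


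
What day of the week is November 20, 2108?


Zeller's congruence:
q=20, m=11, k=8, j=21
h = (20 + ⌊13×12/5⌋ + 8 + ⌊8/4⌋ + ⌊21/4⌋ - 2×21) mod 7
= (20 + 31 + 8 + 2 + 5 - 42) mod 7
= 24 mod 7 = 3
h=3 → Tuesday

Tuesday


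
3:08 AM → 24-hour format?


Input: 3:08 AM
AM hour stays: 3

03:08


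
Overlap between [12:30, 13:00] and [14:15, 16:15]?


0 minutes

Meeting A: 750-780 (in minutes from midnight)
Meeting B: 855-975
Overlap start = max(750, 855) = 855
Overlap end = min(780, 975) = 780
Overlap = max(0, 780 - 855) = 0 min


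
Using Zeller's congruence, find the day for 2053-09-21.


Zeller's congruence:
q=21, m=9, k=53, j=20
h = (21 + ⌊13×10/5⌋ + 53 + ⌊53/4⌋ + ⌊20/4⌋ - 2×20) mod 7
= (21 + 26 + 53 + 13 + 5 - 40) mod 7
= 78 mod 7 = 1
h=1 → Sunday

Sunday


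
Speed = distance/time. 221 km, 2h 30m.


88.4 km/h

Distance: 221 km
Time: 2h 30m = 150 min = 150/60 = 5/2 hours
Speed = 221 ÷ (5/2) = 221 × 2 / 5 = 442/5 = 88.4 km/h


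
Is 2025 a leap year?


No

Rules: divisible by 4 AND (not by 100 OR by 400)
2025 ÷ 4 = 506 remainder 1 → not divisible by 4
Not divisible by 4 → not a leap year


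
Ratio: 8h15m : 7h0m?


Duration 1: 495 minutes
Duration 2: 420 minutes
Ratio = 495:420
GCD = 15
Simplified = 33:28
As a decimal: 33/28 ≈ 1.18

33:28 (1.18)


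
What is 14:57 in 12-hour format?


Hour: 14
14 - 12 = 2 → PM

2:57 PM


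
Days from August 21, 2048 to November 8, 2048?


79 days

From August 21, 2048 to November 8, 2048
Rest of August 2048: 31 - 21 = 10
Full months: September 30, October 31
Days into November 2048: 8
Total = 10 + 30 + 31 + 8 = 79 days


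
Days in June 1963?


30 days

Month: June (month 6)
June has 30 days


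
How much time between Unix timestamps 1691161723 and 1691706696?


544973 seconds (151.4 hours / 6.31 days)

Difference = 1691706696 - 1691161723 = 544973 seconds
In hours: 544973 / 3600 ≈ 151.4
In days: 544973 / 86400 ≈ 6.31


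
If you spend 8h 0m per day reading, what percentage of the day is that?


33.3%

Time: 480 minutes
Day: 1440 minutes
Percentage = (480/1440) × 100 ≈ 33.3%


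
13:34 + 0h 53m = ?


14:27

Start: 814 minutes from midnight
Add: 53 minutes
Total: 867 minutes
Hours: 867 ÷ 60 = 14 remainder 27


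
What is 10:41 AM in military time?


Input: 10:41 AM
AM hour stays: 10

10:41


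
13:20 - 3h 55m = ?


09:25

Start: 800 minutes from midnight
Subtract: 235 minutes
Remaining: 800 - 235 = 565
Hours: 9, Minutes: 25


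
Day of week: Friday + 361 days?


Tuesday

Start: Friday (index 4)
(4 + 361) mod 7
= 365 mod 7
= 1
Index 1 → Tuesday


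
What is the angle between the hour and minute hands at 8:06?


153.0°

Hour hand = 8×30 + 6×0.5 = 243.0°
Minute hand = 6×6 = 36°
Difference = |243.0 - 36| = 207.0°
Since > 180°: 360 - 207.0 = 153.0°


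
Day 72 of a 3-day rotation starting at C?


Shifts: A, B, C
Start: C (index 2)
Day 72: (2 + 72 - 1) mod 3
= 73 mod 3
= 1
Index 1 → shift B

Shift B


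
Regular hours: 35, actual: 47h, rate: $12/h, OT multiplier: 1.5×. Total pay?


$636.00

Regular: 35h × $12 = $420.00
Overtime: 47 - 35 = 12h
OT pay: 12h × $12 × 1.5 = $216.00
Total = $420.00 + $216.00 = $636.00


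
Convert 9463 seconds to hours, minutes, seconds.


Hours: 9463 ÷ 3600 = 2 remainder 2263
Minutes: 2263 ÷ 60 = 37 remainder 43
Seconds: 43

2h 37m 43s


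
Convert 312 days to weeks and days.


44 weeks 4 days

Weeks: 312 ÷ 7 = 44 remainder 4


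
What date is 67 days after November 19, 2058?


January 25, 2059

Start: November 19, 2058
Add 67 days
November 19 → December 1: 30 - 19 + 1 = 12 days (67 - 12 = 55 left)
December 1 → January 1: 31 - 1 + 1 = 31 days (55 - 31 = 24 left)
January 1 + 24 = January 25, 2059


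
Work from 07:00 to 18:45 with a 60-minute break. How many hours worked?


10h 45m (645 minutes)

Total time = (18×60+45) - (7×60+0)
= 1125 - 420 = 705 min
Minus break: 705 - 60 = 645 min
= 10h 45m


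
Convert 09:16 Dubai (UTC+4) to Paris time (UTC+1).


Time difference = UTC+1 - UTC+4 = -3 hours
New hour = (9 -3) mod 24
= 6 mod 24 = 6
Minutes unchanged → 06:16

06:16


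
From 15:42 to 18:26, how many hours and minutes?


End time in minutes: 18×60 + 26 = 1106
Start time in minutes: 15×60 + 42 = 942
Difference = 1106 - 942 = 164 minutes
= 2 hours 44 minutes

2h 44m


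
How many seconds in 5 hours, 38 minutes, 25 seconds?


Hours: 5 × 3600 = 18000
Minutes: 38 × 60 = 2280
Seconds: 25
Total = 18000 + 2280 + 25 = 20305

20305 seconds


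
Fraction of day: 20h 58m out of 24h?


Total minutes: 20×60 + 58 = 1258
Day = 24×60 = 1440 minutes
Fraction = 1258/1440 ≈ 0.8736
As a percentage: 1258/1440 × 100 ≈ 87.36%

0.8736 (87.36%)


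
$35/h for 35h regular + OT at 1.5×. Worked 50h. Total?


$2012.50

Regular: 35h × $35 = $1225.00
Overtime: 50 - 35 = 15h
OT pay: 15h × $35 × 1.5 = $787.50
Total = $1225.00 + $787.50 = $2012.50


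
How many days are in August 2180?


Month: August (month 8)
August has 31 days

31 days


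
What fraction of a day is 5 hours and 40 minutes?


0.2361 (23.61%)

Total minutes: 5×60 + 40 = 340
Day = 24×60 = 1440 minutes
Fraction = 340/1440 ≈ 0.2361
As a percentage: 340/1440 × 100 ≈ 23.61%


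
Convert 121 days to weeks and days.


17 weeks 2 days

Weeks: 121 ÷ 7 = 17 remainder 2


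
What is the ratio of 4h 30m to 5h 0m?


9:10 (0.90)

Duration 1: 270 minutes
Duration 2: 300 minutes
Ratio = 270:300
GCD = 30
Simplified = 9:10
As a decimal: 9/10 = 0.90


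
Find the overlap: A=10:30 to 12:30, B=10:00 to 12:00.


Meeting A: 630-750 (in minutes from midnight)
Meeting B: 600-720
Overlap start = max(630, 600) = 630
Overlap end = min(750, 720) = 720
Overlap = max(0, 720 - 630) = 90 min

90 minutes


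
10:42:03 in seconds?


Hours: 10 × 3600 = 36000
Minutes: 42 × 60 = 2520
Seconds: 3
Total = 36000 + 2520 + 3 = 38523

38523 seconds


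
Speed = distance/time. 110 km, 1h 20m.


Distance: 110 km
Time: 1h 20m = 80 min = 80/60 = 4/3 hours
Speed = 110 ÷ (4/3) = 110 × 3 / 4 = 330/4 = 82.5 km/h

82.5 km/h


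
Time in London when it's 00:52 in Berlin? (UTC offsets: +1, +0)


Time difference = UTC+0 - UTC+1 = -1 hours
New hour = (0 -1) mod 24
= -1 mod 24 = 23
Minutes unchanged → 23:52; -1 < 0 → previous day

23:52 (previous day)


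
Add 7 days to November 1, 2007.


Start: November 1, 2007
Add 7 days
November 1 + 7 = November 8, 2007

November 8, 2007


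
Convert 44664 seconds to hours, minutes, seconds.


Hours: 44664 ÷ 3600 = 12 remainder 1464
Minutes: 1464 ÷ 60 = 24 remainder 24
Seconds: 24

12h 24m 24s


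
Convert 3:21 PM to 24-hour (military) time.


15:21

Input: 3:21 PM
PM: 3 + 12 = 15


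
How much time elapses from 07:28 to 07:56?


End time in minutes: 7×60 + 56 = 476
Start time in minutes: 7×60 + 28 = 448
Difference = 476 - 448 = 28 minutes
= 0 hours 28 minutes

0h 28m


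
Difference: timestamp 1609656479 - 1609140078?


516401 seconds (143.4 hours / 5.98 days)

Difference = 1609656479 - 1609140078 = 516401 seconds
In hours: 516401 / 3600 ≈ 143.4
In days: 516401 / 86400 ≈ 5.98


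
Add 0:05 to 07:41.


Start: 461 minutes from midnight
Add: 5 minutes
Total: 466 minutes
Hours: 466 ÷ 60 = 7 remainder 46

07:46


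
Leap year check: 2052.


Yes

Rules: divisible by 4 AND (not by 100 OR by 400)
2052 ÷ 4 = 513 exactly → divisible by 4
2052 ÷ 100 = 20 remainder 52 → not divisible by 100
Divisible by 4 but not by 100 → leap year


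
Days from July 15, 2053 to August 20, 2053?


36 days

From July 15, 2053 to August 20, 2053
Rest of July 2053: 31 - 15 = 16
Days into August 2053: 20
Total = 16 + 20 = 36 days


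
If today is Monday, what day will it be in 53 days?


Start: Monday (index 0)
(0 + 53) mod 7
= 53 mod 7
= 4
Index 4 → Friday

Friday


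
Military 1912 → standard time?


7:12 PM

Hour: 19
19 - 12 = 7 → PM


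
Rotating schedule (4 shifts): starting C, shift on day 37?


Shifts: A, B, C, D
Start: C (index 2)
Day 37: (2 + 37 - 1) mod 4
= 38 mod 4
= 2
Index 2 → shift C

Shift C


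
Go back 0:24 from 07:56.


07:32

Start: 476 minutes from midnight
Subtract: 24 minutes
Remaining: 476 - 24 = 452
Hours: 7, Minutes: 32


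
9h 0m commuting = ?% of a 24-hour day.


Time: 540 minutes
Day: 1440 minutes
Percentage = (540/1440) × 100 = 37.5%

37.5%


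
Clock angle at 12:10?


55.0°

Hour hand (12 ≡ 0 on the dial): 0×30 + 10×0.5 = 5.0°
Minute hand = 10×6 = 60°
Difference = |5.0 - 60| = 55.0°


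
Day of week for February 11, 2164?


Zeller's congruence:
q=11, m=14, k=63, j=21
h = (11 + ⌊13×15/5⌋ + 63 + ⌊63/4⌋ + ⌊21/4⌋ - 2×21) mod 7
= (11 + 39 + 63 + 15 + 5 - 42) mod 7
= 91 mod 7 = 0
h=0 → Saturday

Saturday


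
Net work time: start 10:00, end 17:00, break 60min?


Total time = (17×60+0) - (10×60+0)
= 1020 - 600 = 420 min
Minus break: 420 - 60 = 360 min
= 6h 0m

6h 0m (360 minutes)


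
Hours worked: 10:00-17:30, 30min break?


7h 0m (420 minutes)

Total time = (17×60+30) - (10×60+0)
= 1050 - 600 = 450 min
Minus break: 450 - 30 = 420 min
= 7h 0m


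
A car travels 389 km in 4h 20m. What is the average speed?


Distance: 389 km
Time: 4h 20m = 260 min = 260/60 = 13/3 hours
Speed = 389 ÷ (13/3) = 389 × 3 / 13 = 1167/13 ≈ 89.8 km/h

89.8 km/h


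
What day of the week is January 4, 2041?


Friday

Zeller's congruence:
q=4, m=13, k=40, j=20
h = (4 + ⌊13×14/5⌋ + 40 + ⌊40/4⌋ + ⌊20/4⌋ - 2×20) mod 7
= (4 + 36 + 40 + 10 + 5 - 40) mod 7
= 55 mod 7 = 6
h=6 → Friday


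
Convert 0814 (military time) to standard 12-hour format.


8:14 AM

Hour: 8
8 < 12 → AM


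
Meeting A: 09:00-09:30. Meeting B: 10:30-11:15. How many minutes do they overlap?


0 minutes

Meeting A: 540-570 (in minutes from midnight)
Meeting B: 630-675
Overlap start = max(540, 630) = 630
Overlap end = min(570, 675) = 570
Overlap = max(0, 570 - 630) = 0 min


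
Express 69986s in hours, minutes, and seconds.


Hours: 69986 ÷ 3600 = 19 remainder 1586
Minutes: 1586 ÷ 60 = 26 remainder 26
Seconds: 26

19h 26m 26s


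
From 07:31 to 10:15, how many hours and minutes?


2h 44m

End time in minutes: 10×60 + 15 = 615
Start time in minutes: 7×60 + 31 = 451
Difference = 615 - 451 = 164 minutes
= 2 hours 44 minutes


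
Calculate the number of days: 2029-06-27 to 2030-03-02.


248 days

From June 27, 2029 to March 2, 2030
Rest of June 2029: 30 - 27 = 3
Full months: July 31, August 31, September 30, October 31, November 30, December 31, January 31, February 2030 28
Days into March 2030: 2
Total = 3 + 31 + 31 + 30 + 31 + 30 + 31 + 31 + 28 + 2 = 248 days


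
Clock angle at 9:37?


66.5°

Hour hand = 9×30 + 37×0.5 = 288.5°
Minute hand = 37×6 = 222°
Difference = |288.5 - 222| = 66.5°


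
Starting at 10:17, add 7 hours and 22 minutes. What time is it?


Start: 617 minutes from midnight
Add: 442 minutes
Total: 1059 minutes
Hours: 1059 ÷ 60 = 17 remainder 39

17:39


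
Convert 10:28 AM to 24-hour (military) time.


10:28

Input: 10:28 AM
AM hour stays: 10


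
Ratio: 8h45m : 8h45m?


Duration 1: 525 minutes
Duration 2: 525 minutes
Ratio = 525:525
GCD = 525
Simplified = 1:1
As a decimal: 1/1 = 1.00

1:1 (1.00)


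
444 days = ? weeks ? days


63 weeks 3 days

Weeks: 444 ÷ 7 = 63 remainder 3


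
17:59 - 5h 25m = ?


Start: 1079 minutes from midnight
Subtract: 325 minutes
Remaining: 1079 - 325 = 754
Hours: 12, Minutes: 34

12:34


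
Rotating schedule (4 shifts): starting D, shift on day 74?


Shifts: A, B, C, D
Start: D (index 3)
Day 74: (3 + 74 - 1) mod 4
= 76 mod 4
= 0
Index 0 → shift A

Shift A


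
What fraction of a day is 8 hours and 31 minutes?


Total minutes: 8×60 + 31 = 511
Day = 24×60 = 1440 minutes
Fraction = 511/1440 ≈ 0.3549
As a percentage: 511/1440 × 100 ≈ 35.49%

0.3549 (35.49%)


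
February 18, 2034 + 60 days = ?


April 19, 2034

Start: February 18, 2034
Add 60 days
February 18 → March 1: 28 - 18 + 1 = 11 days (60 - 11 = 49 left)
March 1 → April 1: 31 - 1 + 1 = 31 days (49 - 31 = 18 left)
April 1 + 18 = April 19, 2034


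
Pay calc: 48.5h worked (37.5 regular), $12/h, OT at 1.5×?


Regular: 37.5h × $12 = $450.00
Overtime: 48.5 - 37.5 = 11.0h
OT pay: 11.0h × $12 × 1.5 = $198.00
Total = $450.00 + $198.00 = $648.00

$648.00


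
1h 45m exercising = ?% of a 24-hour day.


7.3%

Time: 105 minutes
Day: 1440 minutes
Percentage = (105/1440) × 100 ≈ 7.3%


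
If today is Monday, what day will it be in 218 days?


Tuesday

Start: Monday (index 0)
(0 + 218) mod 7
= 218 mod 7
= 1
Index 1 → Tuesday


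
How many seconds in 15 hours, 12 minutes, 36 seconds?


54756 seconds

Hours: 15 × 3600 = 54000
Minutes: 12 × 60 = 720
Seconds: 36
Total = 54000 + 720 + 36 = 54756


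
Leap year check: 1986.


Rules: divisible by 4 AND (not by 100 OR by 400)
1986 ÷ 4 = 496 remainder 2 → not divisible by 4
Not divisible by 4 → not a leap year

No


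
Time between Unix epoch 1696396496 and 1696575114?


178618 seconds (49.6 hours / 2.07 days)

Difference = 1696575114 - 1696396496 = 178618 seconds
In hours: 178618 / 3600 ≈ 49.6
In days: 178618 / 86400 ≈ 2.07


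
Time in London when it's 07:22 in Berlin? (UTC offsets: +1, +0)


06:22

Time difference = UTC+0 - UTC+1 = -1 hours
New hour = (7 -1) mod 24
= 6 mod 24 = 6
Minutes unchanged → 06:22


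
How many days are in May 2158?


Month: May (month 5)
May has 31 days

31 days


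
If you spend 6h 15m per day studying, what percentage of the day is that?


26.0%

Time: 375 minutes
Day: 1440 minutes
Percentage = (375/1440) × 100 ≈ 26.0%


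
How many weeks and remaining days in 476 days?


Weeks: 476 ÷ 7 = 68 remainder 0

68 weeks 0 days


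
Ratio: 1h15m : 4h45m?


Duration 1: 75 minutes
Duration 2: 285 minutes
Ratio = 75:285
GCD = 15
Simplified = 5:19
As a decimal: 5/19 ≈ 0.26

5:19 (0.26)


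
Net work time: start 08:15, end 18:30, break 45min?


Total time = (18×60+30) - (8×60+15)
= 1110 - 495 = 615 min
Minus break: 615 - 45 = 570 min
= 9h 30m

9h 30m (570 minutes)


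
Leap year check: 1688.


Rules: divisible by 4 AND (not by 100 OR by 400)
1688 ÷ 4 = 422 exactly → divisible by 4
1688 ÷ 100 = 16 remainder 88 → not divisible by 100
Divisible by 4 but not by 100 → leap year

Yes


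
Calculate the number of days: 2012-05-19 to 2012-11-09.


174 days

From May 19, 2012 to November 9, 2012
Rest of May 2012: 31 - 19 = 12
Full months: June 30, July 31, August 31, September 30, October 31
Days into November 2012: 9
Total = 12 + 30 + 31 + 31 + 30 + 31 + 9 = 174 days


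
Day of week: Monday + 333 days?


Friday

Start: Monday (index 0)
(0 + 333) mod 7
= 333 mod 7
= 4
Index 4 → Friday


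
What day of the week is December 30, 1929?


Zeller's congruence:
q=30, m=12, k=29, j=19
h = (30 + ⌊13×13/5⌋ + 29 + ⌊29/4⌋ + ⌊19/4⌋ - 2×19) mod 7
= (30 + 33 + 29 + 7 + 4 - 38) mod 7
= 65 mod 7 = 2
h=2 → Monday

Monday


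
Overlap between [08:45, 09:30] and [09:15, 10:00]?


15 minutes

Meeting A: 525-570 (in minutes from midnight)
Meeting B: 555-600
Overlap start = max(525, 555) = 555
Overlap end = min(570, 600) = 570
Overlap = max(0, 570 - 555) = 15 min
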